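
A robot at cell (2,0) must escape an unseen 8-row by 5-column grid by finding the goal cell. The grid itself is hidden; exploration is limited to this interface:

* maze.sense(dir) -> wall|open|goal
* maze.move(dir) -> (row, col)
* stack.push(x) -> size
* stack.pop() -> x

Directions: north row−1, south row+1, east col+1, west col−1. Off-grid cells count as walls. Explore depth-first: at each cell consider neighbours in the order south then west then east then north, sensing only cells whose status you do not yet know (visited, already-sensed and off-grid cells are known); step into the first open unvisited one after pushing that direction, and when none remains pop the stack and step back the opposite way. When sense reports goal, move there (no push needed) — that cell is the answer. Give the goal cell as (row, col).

I try sense with dir→south, which returns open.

Invoking push with x→south, and see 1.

Invoking move with dir→south, which returns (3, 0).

I invoke sense with dir→south, : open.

Calling push with x→south, giving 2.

Next I call move with dir→south, → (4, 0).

I run sense with dir→south, and observe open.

I run push with x→south, and observe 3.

I invoke move with dir→south, and observe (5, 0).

I call sense with dir→south, → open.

I try push with x→south, giving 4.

I run move with dir→south, — result: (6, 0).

I use sense with dir→south, yielding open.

Now I run push with x→south, giving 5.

Using move with dir→south, — result: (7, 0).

I try sense with dir→east, which returns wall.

Now I run pop(), and observe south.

Now I run move with dir→north, giving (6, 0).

I use sense with dir→east, → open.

Next I call push with x→east, and see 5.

Then move with dir→east, yielding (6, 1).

Next I call sense with dir→east, yielding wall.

I use sense with dir→north, — result: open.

Next I call push with x→north, — result: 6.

I use move with dir→north, and see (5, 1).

Invoking sense with dir→east, which returns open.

I call push with x→east, → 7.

Now I run move with dir→east, — result: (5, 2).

Then sense with dir→east, and see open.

I run push with x→east, and get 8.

I run move with dir→east, and get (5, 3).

Calling sense with dir→south, → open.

I try push with x→south, which returns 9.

Calling move with dir→south, → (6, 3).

I run sense with dir→south, → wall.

Using sense with dir→east, : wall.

Now I run pop(), — result: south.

Using move with dir→north, and see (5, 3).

Using sense with dir→east, : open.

I run push with x→east, yielding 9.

Next I call move with dir→east, and observe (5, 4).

I try sense with dir→north, — result: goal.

I invoke move with dir→north, — result: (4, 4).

Answer: (4, 4)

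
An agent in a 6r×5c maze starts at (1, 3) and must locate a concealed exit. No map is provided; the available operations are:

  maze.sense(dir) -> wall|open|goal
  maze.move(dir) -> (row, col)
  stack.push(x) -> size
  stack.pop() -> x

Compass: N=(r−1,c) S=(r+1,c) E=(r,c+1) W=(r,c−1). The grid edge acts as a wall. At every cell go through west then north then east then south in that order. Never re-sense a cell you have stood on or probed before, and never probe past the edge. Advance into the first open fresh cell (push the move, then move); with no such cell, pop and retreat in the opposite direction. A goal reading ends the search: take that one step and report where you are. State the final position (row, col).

# sense(dir='west') == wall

# sense(dir='north') == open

# push(x='north') == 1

# move(dir='north') == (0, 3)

# sense(dir='west') == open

# push(x='west') == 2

# move(dir='west') == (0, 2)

# sense(dir='west') == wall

# pop() == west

# move(dir='east') == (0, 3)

# sense(dir='east') == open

# push(x='east') == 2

# move(dir='east') == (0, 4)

# sense(dir='south') == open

# push(x='south') == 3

# move(dir='south') == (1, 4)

# sense(dir='south') == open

# push(x='south') == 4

# move(dir='south') == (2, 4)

# sense(dir='west') == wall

# sense(dir='south') == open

# push(x='south') == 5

# move(dir='south') == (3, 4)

# sense(dir='west') == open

# push(x='west') == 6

# move(dir='west') == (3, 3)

# sense(dir='west') == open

# push(x='west') == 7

# move(dir='west') == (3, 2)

# sense(dir='west') == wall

# sense(dir='north') == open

# push(x='north') == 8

# move(dir='north') == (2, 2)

# sense(dir='west') == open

# push(x='west') == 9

# move(dir='west') == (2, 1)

# sense(dir='west') == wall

# sense(dir='north') == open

# push(x='north') == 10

# move(dir='north') == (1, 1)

# sense(dir='west') == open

# push(x='west') == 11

# move(dir='west') == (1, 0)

# sense(dir='north') == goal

# move(dir='north') == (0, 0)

Answer: (0, 0)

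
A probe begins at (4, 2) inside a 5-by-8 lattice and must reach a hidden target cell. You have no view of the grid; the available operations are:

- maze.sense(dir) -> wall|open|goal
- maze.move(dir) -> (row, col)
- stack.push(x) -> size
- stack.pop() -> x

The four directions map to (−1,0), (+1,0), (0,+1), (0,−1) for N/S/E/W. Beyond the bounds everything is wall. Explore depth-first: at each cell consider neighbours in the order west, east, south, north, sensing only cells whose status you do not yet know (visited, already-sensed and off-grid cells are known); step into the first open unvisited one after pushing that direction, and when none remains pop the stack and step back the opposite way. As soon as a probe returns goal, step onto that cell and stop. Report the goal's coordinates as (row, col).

% sense(west) ~> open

% push(west) ~> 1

% move(west) ~> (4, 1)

% sense(west) ~> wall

% sense(north) ~> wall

% pop() ~> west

% move(east) ~> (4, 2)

% sense(east) ~> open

% push(east) ~> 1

% move(east) ~> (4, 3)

% sense(east) ~> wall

% sense(north) ~> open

% push(north) ~> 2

% move(north) ~> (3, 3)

% sense(west) ~> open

% push(west) ~> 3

% move(west) ~> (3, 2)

% sense(north) ~> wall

% pop() ~> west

% move(east) ~> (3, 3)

% sense(east) ~> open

% push(east) ~> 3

% move(east) ~> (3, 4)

% sense(east) ~> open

% push(east) ~> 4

% move(east) ~> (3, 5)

% sense(east) ~> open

% push(east) ~> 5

% move(east) ~> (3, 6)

% sense(east) ~> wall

% sense(south) ~> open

% push(south) ~> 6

% move(south) ~> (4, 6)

% sense(west) ~> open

% push(west) ~> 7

% move(west) ~> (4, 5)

% pop() ~> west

% move(east) ~> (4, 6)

% sense(east) ~> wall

% pop() ~> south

% move(north) ~> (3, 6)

% sense(north) ~> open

% push(north) ~> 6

% move(north) ~> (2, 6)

% sense(west) ~> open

% push(west) ~> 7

% move(west) ~> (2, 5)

% sense(west) ~> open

% push(west) ~> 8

% move(west) ~> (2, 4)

% sense(west) ~> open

% push(west) ~> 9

% move(west) ~> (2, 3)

% sense(north) ~> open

% push(north) ~> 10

% move(north) ~> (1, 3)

% sense(west) ~> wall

% sense(east) ~> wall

% sense(north) ~> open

% push(north) ~> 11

% move(north) ~> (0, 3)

% sense(west) ~> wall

% sense(east) ~> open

% push(east) ~> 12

% move(east) ~> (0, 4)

% sense(east) ~> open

% push(east) ~> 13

% move(east) ~> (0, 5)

% sense(east) ~> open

% push(east) ~> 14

% move(east) ~> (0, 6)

% sense(east) ~> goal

% move(east) ~> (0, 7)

Answer: (0, 7)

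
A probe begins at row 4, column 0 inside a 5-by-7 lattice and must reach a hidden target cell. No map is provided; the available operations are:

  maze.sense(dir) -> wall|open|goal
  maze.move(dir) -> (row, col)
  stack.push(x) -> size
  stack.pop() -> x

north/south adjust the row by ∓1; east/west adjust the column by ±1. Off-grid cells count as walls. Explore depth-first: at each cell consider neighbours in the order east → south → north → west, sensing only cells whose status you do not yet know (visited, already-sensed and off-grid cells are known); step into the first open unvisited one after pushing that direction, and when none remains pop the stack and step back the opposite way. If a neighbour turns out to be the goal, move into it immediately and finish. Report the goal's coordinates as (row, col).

I run maze.sense on dir='east', : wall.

Calling maze.sense on dir='north', yielding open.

Using stack.push on x='north', giving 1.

Calling maze.move on dir='north', → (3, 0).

Calling maze.sense on dir='east', : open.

I try stack.push on x='east', and observe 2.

I run maze.move on dir='east', and see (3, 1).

Next I call maze.sense on dir='east', → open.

I try stack.push on x='east', : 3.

Invoking maze.move on dir='east', → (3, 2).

Next I call maze.sense on dir='east', → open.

I call stack.push on x='east', giving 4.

Calling maze.move on dir='east', and get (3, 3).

Then maze.sense on dir='east', which returns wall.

Next I call maze.sense on dir='south', and see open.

I run stack.push on x='south', — result: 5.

Calling maze.move on dir='south', → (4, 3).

I call maze.sense on dir='east', giving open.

I try stack.push on x='east', → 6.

Invoking maze.move on dir='east', giving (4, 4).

I call maze.sense on dir='east', and observe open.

Calling stack.push on x='east', → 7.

Using maze.move on dir='east', : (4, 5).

I use maze.sense on dir='east', → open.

I invoke stack.push on x='east', and see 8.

I call maze.move on dir='east', and observe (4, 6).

Invoking maze.sense on dir='north', and observe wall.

Now I run stack.pop(), yielding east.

Next I call maze.move on dir='west', — result: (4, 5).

Calling maze.sense on dir='north', and observe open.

I run stack.push on x='north', which returns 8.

I invoke maze.move on dir='north', → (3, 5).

I run maze.sense on dir='north', and see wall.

I invoke stack.pop, which returns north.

I run maze.move on dir='south', and see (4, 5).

Next I call stack.pop(), which returns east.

I call maze.move on dir='west', and see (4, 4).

I use stack.pop, which returns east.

I run maze.move on dir='west', yielding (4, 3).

Now I run maze.sense on dir='west', and see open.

I call stack.push on x='west', → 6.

Invoking maze.move on dir='west', and see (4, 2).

I call stack.pop(), yielding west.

Now I run maze.move on dir='east', yielding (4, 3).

Then stack.pop, and see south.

Calling maze.move on dir='north', and observe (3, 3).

I try maze.sense on dir='north', yielding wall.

I call stack.pop(), → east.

Next I call maze.move on dir='west', → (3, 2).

Using maze.sense on dir='north', — result: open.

I try stack.push on x='north', : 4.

Invoking maze.move on dir='north', giving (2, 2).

Using maze.sense on dir='north', yielding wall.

I call maze.sense on dir='west', → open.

Invoking stack.push on x='west', yielding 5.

I try maze.move on dir='west', and get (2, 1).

I run maze.sense on dir='north', → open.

I use stack.push on x='north', and get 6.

I invoke maze.move on dir='north', which returns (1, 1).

I invoke maze.sense on dir='north', → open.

Invoking stack.push on x='north', which returns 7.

I run maze.move on dir='north', : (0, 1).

Using maze.sense on dir='east', yielding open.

Now I run stack.push on x='east', yielding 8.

Calling maze.move on dir='east', yielding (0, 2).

I invoke maze.sense on dir='east', which returns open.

I use stack.push on x='east', : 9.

Invoking maze.move on dir='east', : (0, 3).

I try maze.sense on dir='east', yielding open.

Calling stack.push on x='east', : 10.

Now I run maze.move on dir='east', : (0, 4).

I invoke maze.sense on dir='east', and observe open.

I use stack.push on x='east', giving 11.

Invoking maze.move on dir='east', which returns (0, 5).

Now I run maze.sense on dir='east', and see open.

I use stack.push on x='east', yielding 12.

Then maze.move on dir='east', — result: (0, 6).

Invoking maze.sense on dir='south', and observe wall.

Next I call stack.pop(), giving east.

Invoking maze.move on dir='west', — result: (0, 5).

Now I run maze.sense on dir='south', which returns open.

Next I call stack.push on x='south', → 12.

Invoking maze.move on dir='south', — result: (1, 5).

I try maze.sense on dir='west', and see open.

I invoke stack.push on x='west', yielding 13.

Now I run maze.move on dir='west', and get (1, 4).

Now I run maze.sense on dir='south', and see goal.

I call maze.move on dir='south', giving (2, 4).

Answer: (2, 4)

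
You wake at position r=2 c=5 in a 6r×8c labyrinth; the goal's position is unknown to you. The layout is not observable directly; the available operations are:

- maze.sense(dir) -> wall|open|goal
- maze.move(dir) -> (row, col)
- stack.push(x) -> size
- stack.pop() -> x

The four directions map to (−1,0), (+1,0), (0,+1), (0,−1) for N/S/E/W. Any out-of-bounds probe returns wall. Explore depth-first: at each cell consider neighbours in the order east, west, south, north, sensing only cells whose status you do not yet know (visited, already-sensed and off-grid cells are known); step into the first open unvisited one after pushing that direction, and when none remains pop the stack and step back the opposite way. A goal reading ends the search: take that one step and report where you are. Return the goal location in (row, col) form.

% maze.sense dir=east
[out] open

% stack.push x=east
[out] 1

% maze.move dir=east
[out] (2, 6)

% maze.sense dir=east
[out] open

% stack.push x=east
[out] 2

% maze.move dir=east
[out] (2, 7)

% maze.sense dir=south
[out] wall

% maze.sense dir=north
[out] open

% stack.push x=north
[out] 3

% maze.move dir=north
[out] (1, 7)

% maze.sense dir=west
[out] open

% stack.push x=west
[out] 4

% maze.move dir=west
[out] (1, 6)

% maze.sense dir=west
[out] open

% stack.push x=west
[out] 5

% maze.move dir=west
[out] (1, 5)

% maze.sense dir=west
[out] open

% stack.push x=west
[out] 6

% maze.move dir=west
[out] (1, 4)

% maze.sense dir=west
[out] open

% stack.push x=west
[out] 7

% maze.move dir=west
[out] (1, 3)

% maze.sense dir=west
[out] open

% stack.push x=west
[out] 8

% maze.move dir=west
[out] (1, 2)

% maze.sense dir=west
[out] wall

% maze.sense dir=south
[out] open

% stack.push x=south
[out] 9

% maze.move dir=south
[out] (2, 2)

% maze.sense dir=east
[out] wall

% maze.sense dir=west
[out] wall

% maze.sense dir=south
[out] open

% stack.push x=south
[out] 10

% maze.move dir=south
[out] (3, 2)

% maze.sense dir=east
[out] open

% stack.push x=east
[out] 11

% maze.move dir=east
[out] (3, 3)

% maze.sense dir=east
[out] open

% stack.push x=east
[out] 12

% maze.move dir=east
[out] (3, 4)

% maze.sense dir=east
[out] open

% stack.push x=east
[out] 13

% maze.move dir=east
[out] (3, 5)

% maze.sense dir=east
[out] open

% stack.push x=east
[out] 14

% maze.move dir=east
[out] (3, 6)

% maze.sense dir=south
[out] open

% stack.push x=south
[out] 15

% maze.move dir=south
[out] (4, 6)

% maze.sense dir=east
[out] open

% stack.push x=east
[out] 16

% maze.move dir=east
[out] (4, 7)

% maze.sense dir=south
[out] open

% stack.push x=south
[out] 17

% maze.move dir=south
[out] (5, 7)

% maze.sense dir=west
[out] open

% stack.push x=west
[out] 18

% maze.move dir=west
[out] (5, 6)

% maze.sense dir=west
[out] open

% stack.push x=west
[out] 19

% maze.move dir=west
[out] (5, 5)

% maze.sense dir=west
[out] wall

% maze.sense dir=north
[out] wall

% stack.pop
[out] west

% maze.move dir=east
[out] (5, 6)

% stack.pop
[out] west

% maze.move dir=east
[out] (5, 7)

% stack.pop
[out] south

% maze.move dir=north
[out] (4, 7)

% stack.pop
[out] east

% maze.move dir=west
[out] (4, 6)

% stack.pop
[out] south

% maze.move dir=north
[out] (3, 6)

% stack.pop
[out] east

% maze.move dir=west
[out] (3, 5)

% stack.pop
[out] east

% maze.move dir=west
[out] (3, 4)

% maze.sense dir=south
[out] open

% stack.push x=south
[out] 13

% maze.move dir=south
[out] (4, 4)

% maze.sense dir=west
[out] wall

% stack.pop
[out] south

% maze.move dir=north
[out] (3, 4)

% maze.sense dir=north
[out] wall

% stack.pop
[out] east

% maze.move dir=west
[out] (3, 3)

% stack.pop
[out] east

% maze.move dir=west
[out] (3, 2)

% maze.sense dir=west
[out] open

% stack.push x=west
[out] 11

% maze.move dir=west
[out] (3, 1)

% maze.sense dir=west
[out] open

% stack.push x=west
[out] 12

% maze.move dir=west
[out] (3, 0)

% maze.sense dir=south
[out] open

% stack.push x=south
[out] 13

% maze.move dir=south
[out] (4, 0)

% maze.sense dir=east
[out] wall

% maze.sense dir=south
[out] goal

% maze.move dir=south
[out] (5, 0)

Answer: (5, 0)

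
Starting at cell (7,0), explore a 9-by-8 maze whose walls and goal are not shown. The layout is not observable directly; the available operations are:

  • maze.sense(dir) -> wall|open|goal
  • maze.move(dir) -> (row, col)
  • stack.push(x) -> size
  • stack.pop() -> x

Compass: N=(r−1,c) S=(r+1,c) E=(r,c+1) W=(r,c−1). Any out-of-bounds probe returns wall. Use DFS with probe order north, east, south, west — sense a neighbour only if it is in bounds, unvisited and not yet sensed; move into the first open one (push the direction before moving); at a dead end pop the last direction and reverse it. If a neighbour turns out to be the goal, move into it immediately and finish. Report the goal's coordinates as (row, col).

# 1. sense(dir: north) => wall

# 2. sense(dir: east) => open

# 3. push(x: east) => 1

# 4. move(dir: east) => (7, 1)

# 5. sense(dir: north) => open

# 6. push(x: north) => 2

# 7. move(dir: north) => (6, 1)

# 8. sense(dir: north) => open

# 9. push(x: north) => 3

# 10. move(dir: north) => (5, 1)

# 11. sense(dir: north) => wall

# 12. sense(dir: east) => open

# 13. push(x: east) => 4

# 14. move(dir: east) => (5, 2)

# 15. sense(dir: north) => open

# 16. push(x: north) => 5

# 17. move(dir: north) => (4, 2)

# 18. sense(dir: north) => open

# 19. push(x: north) => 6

# 20. move(dir: north) => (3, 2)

# 21. sense(dir: north) => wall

# 22. sense(dir: east) => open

# 23. push(x: east) => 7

# 24. move(dir: east) => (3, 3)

# 25. sense(dir: north) => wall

# 26. sense(dir: east) => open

# 27. push(x: east) => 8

# 28. move(dir: east) => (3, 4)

# 29. sense(dir: north) => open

# 30. push(x: north) => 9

# 31. move(dir: north) => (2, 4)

# 32. sense(dir: north) => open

# 33. push(x: north) => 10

# 34. move(dir: north) => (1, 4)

# 35. sense(dir: north) => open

# 36. push(x: north) => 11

# 37. move(dir: north) => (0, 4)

# 38. sense(dir: east) => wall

# 39. sense(dir: west) => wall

# 40. pop() => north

# 41. move(dir: south) => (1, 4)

# 42. sense(dir: east) => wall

# 43. sense(dir: west) => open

# 44. push(x: west) => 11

# 45. move(dir: west) => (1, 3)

# 46. sense(dir: west) => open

# 47. push(x: west) => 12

# 48. move(dir: west) => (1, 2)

# 49. sense(dir: north) => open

# 50. push(x: north) => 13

# 51. move(dir: north) => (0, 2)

# 52. sense(dir: west) => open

# 53. push(x: west) => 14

# 54. move(dir: west) => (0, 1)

# 55. sense(dir: south) => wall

# 56. sense(dir: west) => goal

# 57. move(dir: west) => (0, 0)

Answer: (0, 0)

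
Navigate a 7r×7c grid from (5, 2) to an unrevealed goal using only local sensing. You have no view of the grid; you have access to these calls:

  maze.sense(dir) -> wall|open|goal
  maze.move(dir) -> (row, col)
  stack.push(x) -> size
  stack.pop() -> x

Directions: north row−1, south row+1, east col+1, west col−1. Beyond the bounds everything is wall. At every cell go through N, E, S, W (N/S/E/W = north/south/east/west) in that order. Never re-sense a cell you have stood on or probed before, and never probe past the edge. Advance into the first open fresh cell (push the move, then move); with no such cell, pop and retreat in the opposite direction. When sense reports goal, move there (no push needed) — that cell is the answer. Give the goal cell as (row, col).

Action: maze.sense[dir→north]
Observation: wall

Action: maze.sense[dir→east]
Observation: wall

Action: maze.sense[dir→south]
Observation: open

Action: stack.push[x→south]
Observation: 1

Action: maze.move[dir→south]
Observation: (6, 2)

Action: maze.sense[dir→east]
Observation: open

Action: stack.push[x→east]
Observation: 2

Action: maze.move[dir→east]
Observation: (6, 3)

Action: maze.sense[dir→east]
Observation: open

Action: stack.push[x→east]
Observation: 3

Action: maze.move[dir→east]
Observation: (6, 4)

Action: maze.sense[dir→north]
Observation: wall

Action: maze.sense[dir→east]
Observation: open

Action: stack.push[x→east]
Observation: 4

Action: maze.move[dir→east]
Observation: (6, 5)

Action: maze.sense[dir→north]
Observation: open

Action: stack.push[x→north]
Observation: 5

Action: maze.move[dir→north]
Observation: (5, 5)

Action: maze.sense[dir→north]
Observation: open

Action: stack.push[x→north]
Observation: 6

Action: maze.move[dir→north]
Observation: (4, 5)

Action: maze.sense[dir→north]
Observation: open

Action: stack.push[x→north]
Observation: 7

Action: maze.move[dir→north]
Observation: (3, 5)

Action: maze.sense[dir→north]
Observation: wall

Action: maze.sense[dir→east]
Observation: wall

Action: maze.sense[dir→west]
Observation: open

Action: stack.push[x→west]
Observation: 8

Action: maze.move[dir→west]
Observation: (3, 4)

Action: maze.sense[dir→north]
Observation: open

Action: stack.push[x→north]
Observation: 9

Action: maze.move[dir→north]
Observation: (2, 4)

Action: maze.sense[dir→north]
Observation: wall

Action: maze.sense[dir→west]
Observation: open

Action: stack.push[x→west]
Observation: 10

Action: maze.move[dir→west]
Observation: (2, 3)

Action: maze.sense[dir→north]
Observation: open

Action: stack.push[x→north]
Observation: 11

Action: maze.move[dir→north]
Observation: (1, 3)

Action: maze.sense[dir→north]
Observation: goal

Action: maze.move[dir→north]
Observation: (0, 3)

Answer: (0, 3)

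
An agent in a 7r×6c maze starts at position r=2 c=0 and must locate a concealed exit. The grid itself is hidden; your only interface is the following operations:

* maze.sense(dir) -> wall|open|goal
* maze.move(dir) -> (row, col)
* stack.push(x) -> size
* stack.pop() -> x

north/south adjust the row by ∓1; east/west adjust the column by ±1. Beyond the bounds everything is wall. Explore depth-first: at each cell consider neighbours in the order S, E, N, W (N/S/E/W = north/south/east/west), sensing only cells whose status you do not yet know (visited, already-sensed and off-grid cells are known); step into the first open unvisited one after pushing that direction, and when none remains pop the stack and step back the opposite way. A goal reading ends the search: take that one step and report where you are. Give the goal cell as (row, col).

Now I run maze.sense passing dir: south, and see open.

I invoke stack.push passing x: south, and get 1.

I try maze.move passing dir: south, yielding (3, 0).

I run maze.sense passing dir: south, and get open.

Calling stack.push passing x: south, and see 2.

Invoking maze.move passing dir: south, and see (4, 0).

Then maze.sense passing dir: south, and see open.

Then stack.push passing x: south, and observe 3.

I invoke maze.move passing dir: south, : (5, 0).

I use maze.sense passing dir: south, yielding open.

Calling stack.push passing x: south, — result: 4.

I run maze.move passing dir: south, and get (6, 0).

Calling maze.sense passing dir: east, giving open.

Using stack.push passing x: east, — result: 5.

Now I run maze.move passing dir: east, and get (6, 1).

Invoking maze.sense passing dir: east, giving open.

Then stack.push passing x: east, giving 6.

I use maze.move passing dir: east, and get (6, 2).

Calling maze.sense passing dir: east, : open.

I run stack.push passing x: east, yielding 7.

I use maze.move passing dir: east, and get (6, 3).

Next I call maze.sense passing dir: east, → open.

Invoking stack.push passing x: east, and observe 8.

I call maze.move passing dir: east, which returns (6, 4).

Invoking maze.sense passing dir: east, yielding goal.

I run maze.move passing dir: east, which returns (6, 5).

Answer: (6, 5)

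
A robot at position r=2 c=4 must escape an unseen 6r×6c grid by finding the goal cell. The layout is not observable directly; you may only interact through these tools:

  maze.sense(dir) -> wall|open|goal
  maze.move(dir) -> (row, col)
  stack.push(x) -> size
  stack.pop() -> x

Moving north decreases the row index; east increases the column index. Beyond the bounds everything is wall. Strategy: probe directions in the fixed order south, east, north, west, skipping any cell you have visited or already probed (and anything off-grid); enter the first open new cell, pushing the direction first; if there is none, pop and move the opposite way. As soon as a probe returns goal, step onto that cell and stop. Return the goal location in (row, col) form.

Invoking maze.sense using south, → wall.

Calling maze.sense using east, giving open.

I run stack.push using east, which returns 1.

I try maze.move using east, : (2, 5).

Using maze.sense using south, : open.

Now I run stack.push using south, → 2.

Then maze.move using south, which returns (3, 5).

Now I run maze.sense using south, → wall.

I use stack.pop(), yielding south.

Then maze.move using north, giving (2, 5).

I invoke maze.sense using north, and get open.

Next I call stack.push using north, and observe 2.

I invoke maze.move using north, and see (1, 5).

Calling maze.sense using north, giving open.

I call stack.push using north, and see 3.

I use maze.move using north, → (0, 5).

I invoke maze.sense using west, giving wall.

I call stack.pop(), yielding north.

I use maze.move using south, and see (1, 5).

I run maze.sense using west, → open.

Next I call stack.push using west, — result: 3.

Now I run maze.move using west, : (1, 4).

I use maze.sense using west, — result: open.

Invoking stack.push using west, yielding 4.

Invoking maze.move using west, : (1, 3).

I call maze.sense using south, yielding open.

Now I run stack.push using south, : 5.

I call maze.move using south, and see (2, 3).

Invoking maze.sense using south, → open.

I run stack.push using south, : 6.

Invoking maze.move using south, and get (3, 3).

Next I call maze.sense using south, : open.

Invoking stack.push using south, and observe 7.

Next I call maze.move using south, giving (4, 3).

I try maze.sense using south, → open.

Using stack.push using south, and observe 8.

I call maze.move using south, and get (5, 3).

Next I call maze.sense using east, which returns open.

Invoking stack.push using east, and get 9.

I invoke maze.move using east, giving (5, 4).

Next I call maze.sense using east, and see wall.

I run maze.sense using north, and observe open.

I try stack.push using north, : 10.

Using maze.move using north, yielding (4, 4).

I call stack.pop, yielding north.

I try maze.move using south, giving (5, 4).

Then stack.pop, — result: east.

Then maze.move using west, and see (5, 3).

Invoking maze.sense using west, → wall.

Then stack.pop(), and observe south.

Calling maze.move using north, : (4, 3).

I call maze.sense using west, and observe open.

I call stack.push using west, which returns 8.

Next I call maze.move using west, : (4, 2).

Next I call maze.sense using north, and get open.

I use stack.push using north, and observe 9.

Now I run maze.move using north, and see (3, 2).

I try maze.sense using north, which returns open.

I run stack.push using north, and see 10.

I invoke maze.move using north, yielding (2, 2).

Using maze.sense using north, and get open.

Using stack.push using north, and observe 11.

I use maze.move using north, and see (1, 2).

Invoking maze.sense using north, which returns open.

Invoking stack.push using north, and get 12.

I invoke maze.move using north, : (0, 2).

I use maze.sense using east, → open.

Using stack.push using east, → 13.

I try maze.move using east, giving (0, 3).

I use stack.pop(), → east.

Calling maze.move using west, yielding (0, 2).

I invoke maze.sense using west, and observe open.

Now I run stack.push using west, → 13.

I call maze.move using west, : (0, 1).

I call maze.sense using south, and get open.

Calling stack.push using south, and see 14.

Calling maze.move using south, : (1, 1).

I run maze.sense using south, — result: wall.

Invoking maze.sense using west, which returns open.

Invoking stack.push using west, → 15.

I call maze.move using west, giving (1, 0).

Then maze.sense using south, and observe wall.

Using maze.sense using north, giving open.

I run stack.push using north, → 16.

Using maze.move using north, : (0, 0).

Invoking stack.pop(), giving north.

I run maze.move using south, → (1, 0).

Now I run stack.pop, which returns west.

Invoking maze.move using east, giving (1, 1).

Using stack.pop(), giving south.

I run maze.move using north, and observe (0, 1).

I try stack.pop, : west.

I run maze.move using east, → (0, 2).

Using stack.pop, which returns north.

Calling maze.move using south, which returns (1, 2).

I run stack.pop, and get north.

I use maze.move using south, giving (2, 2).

Calling stack.pop, : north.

Invoking maze.move using south, giving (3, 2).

Then maze.sense using west, which returns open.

Invoking stack.push using west, — result: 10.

I run maze.move using west, and see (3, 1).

I use maze.sense using south, — result: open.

I call stack.push using south, → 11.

Now I run maze.move using south, and see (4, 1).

Calling maze.sense using south, which returns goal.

I call maze.move using south, → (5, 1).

Answer: (5, 1)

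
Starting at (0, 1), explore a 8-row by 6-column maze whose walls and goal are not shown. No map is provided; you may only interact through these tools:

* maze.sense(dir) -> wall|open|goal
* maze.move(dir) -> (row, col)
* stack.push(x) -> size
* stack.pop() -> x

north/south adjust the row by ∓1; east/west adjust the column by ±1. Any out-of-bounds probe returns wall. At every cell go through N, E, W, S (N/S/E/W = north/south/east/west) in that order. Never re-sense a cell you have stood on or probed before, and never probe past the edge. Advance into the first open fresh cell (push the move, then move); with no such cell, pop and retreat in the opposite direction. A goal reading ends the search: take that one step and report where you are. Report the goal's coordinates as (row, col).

# maze.sense(dir=east) == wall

# maze.sense(dir=west) == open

# stack.push(x=west) == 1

# maze.move(dir=west) == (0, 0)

# maze.sense(dir=south) == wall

# stack.pop() == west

# maze.move(dir=east) == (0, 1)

# maze.sense(dir=south) == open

# stack.push(x=south) == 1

# maze.move(dir=south) == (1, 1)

# maze.sense(dir=east) == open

# stack.push(x=east) == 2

# maze.move(dir=east) == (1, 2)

# maze.sense(dir=east) == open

# stack.push(x=east) == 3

# maze.move(dir=east) == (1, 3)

# maze.sense(dir=north) == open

# stack.push(x=north) == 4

# maze.move(dir=north) == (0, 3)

# maze.sense(dir=east) == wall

# stack.pop() == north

# maze.move(dir=south) == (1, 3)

# maze.sense(dir=east) == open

# stack.push(x=east) == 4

# maze.move(dir=east) == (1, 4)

# maze.sense(dir=east) == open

# stack.push(x=east) == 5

# maze.move(dir=east) == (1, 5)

# maze.sense(dir=north) == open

# stack.push(x=north) == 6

# maze.move(dir=north) == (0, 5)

# stack.pop() == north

# maze.move(dir=south) == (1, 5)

# maze.sense(dir=south) == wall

# stack.pop() == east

# maze.move(dir=west) == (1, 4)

# maze.sense(dir=south) == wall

# stack.pop() == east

# maze.move(dir=west) == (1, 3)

# maze.sense(dir=south) == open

# stack.push(x=south) == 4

# maze.move(dir=south) == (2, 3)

# maze.sense(dir=west) == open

# stack.push(x=west) == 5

# maze.move(dir=west) == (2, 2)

# maze.sense(dir=west) == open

# stack.push(x=west) == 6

# maze.move(dir=west) == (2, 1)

# maze.sense(dir=west) == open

# stack.push(x=west) == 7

# maze.move(dir=west) == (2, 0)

# maze.sense(dir=south) == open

# stack.push(x=south) == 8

# maze.move(dir=south) == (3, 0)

# maze.sense(dir=east) == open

# stack.push(x=east) == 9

# maze.move(dir=east) == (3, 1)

# maze.sense(dir=east) == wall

# maze.sense(dir=south) == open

# stack.push(x=south) == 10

# maze.move(dir=south) == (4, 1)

# maze.sense(dir=east) == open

# stack.push(x=east) == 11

# maze.move(dir=east) == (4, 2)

# maze.sense(dir=east) == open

# stack.push(x=east) == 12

# maze.move(dir=east) == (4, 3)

# maze.sense(dir=north) == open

# stack.push(x=north) == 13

# maze.move(dir=north) == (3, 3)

# maze.sense(dir=east) == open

# stack.push(x=east) == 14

# maze.move(dir=east) == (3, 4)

# maze.sense(dir=east) == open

# stack.push(x=east) == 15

# maze.move(dir=east) == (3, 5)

# maze.sense(dir=south) == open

# stack.push(x=south) == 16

# maze.move(dir=south) == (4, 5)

# maze.sense(dir=west) == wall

# maze.sense(dir=south) == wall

# stack.pop() == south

# maze.move(dir=north) == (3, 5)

# stack.pop() == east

# maze.move(dir=west) == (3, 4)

# stack.pop() == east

# maze.move(dir=west) == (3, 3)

# stack.pop() == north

# maze.move(dir=south) == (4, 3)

# maze.sense(dir=south) == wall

# stack.pop() == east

# maze.move(dir=west) == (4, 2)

# maze.sense(dir=south) == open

# stack.push(x=south) == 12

# maze.move(dir=south) == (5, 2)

# maze.sense(dir=west) == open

# stack.push(x=west) == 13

# maze.move(dir=west) == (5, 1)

# maze.sense(dir=west) == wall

# maze.sense(dir=south) == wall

# stack.pop() == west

# maze.move(dir=east) == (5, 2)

# maze.sense(dir=south) == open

# stack.push(x=south) == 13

# maze.move(dir=south) == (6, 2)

# maze.sense(dir=east) == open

# stack.push(x=east) == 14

# maze.move(dir=east) == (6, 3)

# maze.sense(dir=east) == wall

# maze.sense(dir=south) == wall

# stack.pop() == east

# maze.move(dir=west) == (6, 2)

# maze.sense(dir=south) == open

# stack.push(x=south) == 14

# maze.move(dir=south) == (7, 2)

# maze.sense(dir=west) == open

# stack.push(x=west) == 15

# maze.move(dir=west) == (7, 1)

# maze.sense(dir=west) == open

# stack.push(x=west) == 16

# maze.move(dir=west) == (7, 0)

# maze.sense(dir=north) == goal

# maze.move(dir=north) == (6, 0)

Answer: (6, 0)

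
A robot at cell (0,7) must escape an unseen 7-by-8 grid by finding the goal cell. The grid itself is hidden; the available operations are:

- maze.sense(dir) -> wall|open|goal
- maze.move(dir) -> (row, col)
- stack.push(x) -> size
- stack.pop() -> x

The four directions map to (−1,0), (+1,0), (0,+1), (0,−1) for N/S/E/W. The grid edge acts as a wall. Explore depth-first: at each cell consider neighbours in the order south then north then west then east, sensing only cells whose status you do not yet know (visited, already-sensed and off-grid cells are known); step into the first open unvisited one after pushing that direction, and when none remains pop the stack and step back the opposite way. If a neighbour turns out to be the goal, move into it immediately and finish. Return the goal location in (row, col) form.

I run maze.sense on dir: south, giving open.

I try stack.push on x: south, giving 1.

Using maze.move on dir: south, → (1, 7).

I use maze.sense on dir: south, and observe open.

Then stack.push on x: south, giving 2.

Then maze.move on dir: south, → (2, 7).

Now I run maze.sense on dir: south, — result: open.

Then stack.push on x: south, yielding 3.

Invoking maze.move on dir: south, yielding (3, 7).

Next I call maze.sense on dir: south, and observe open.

Using stack.push on x: south, and see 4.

Now I run maze.move on dir: south, and get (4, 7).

I use maze.sense on dir: south, and see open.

I try stack.push on x: south, yielding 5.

Next I call maze.move on dir: south, giving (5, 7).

Invoking maze.sense on dir: south, → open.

Then stack.push on x: south, → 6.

I call maze.move on dir: south, yielding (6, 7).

Then maze.sense on dir: west, yielding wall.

Next I call stack.pop, : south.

I invoke maze.move on dir: north, : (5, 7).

I use maze.sense on dir: west, and observe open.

I try stack.push on x: west, yielding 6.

I try maze.move on dir: west, → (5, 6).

I use maze.sense on dir: north, — result: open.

Invoking stack.push on x: north, giving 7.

I run maze.move on dir: north, → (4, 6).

Invoking maze.sense on dir: north, → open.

Using stack.push on x: north, giving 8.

I invoke maze.move on dir: north, which returns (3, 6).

Now I run maze.sense on dir: north, — result: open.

I try stack.push on x: north, → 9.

I run maze.move on dir: north, : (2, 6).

I try maze.sense on dir: north, → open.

Next I call stack.push on x: north, and see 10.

Using maze.move on dir: north, and get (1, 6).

Now I run maze.sense on dir: north, and see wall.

I use maze.sense on dir: west, — result: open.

Using stack.push on x: west, which returns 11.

Next I call maze.move on dir: west, which returns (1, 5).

I invoke maze.sense on dir: south, yielding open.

I try stack.push on x: south, which returns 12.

I try maze.move on dir: south, giving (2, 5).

I use maze.sense on dir: south, yielding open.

I call stack.push on x: south, — result: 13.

I run maze.move on dir: south, : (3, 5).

Next I call maze.sense on dir: south, and observe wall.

I invoke maze.sense on dir: west, — result: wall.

I use stack.pop, : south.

I run maze.move on dir: north, and observe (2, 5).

Now I run maze.sense on dir: west, and get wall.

I invoke stack.pop(), → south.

Invoking maze.move on dir: north, yielding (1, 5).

Then maze.sense on dir: north, — result: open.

Invoking stack.push on x: north, giving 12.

Invoking maze.move on dir: north, : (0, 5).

I try maze.sense on dir: west, — result: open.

Using stack.push on x: west, and get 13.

I run maze.move on dir: west, → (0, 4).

Now I run maze.sense on dir: south, — result: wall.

Then maze.sense on dir: west, and see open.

I invoke stack.push on x: west, and observe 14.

I use maze.move on dir: west, which returns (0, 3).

Calling maze.sense on dir: south, and get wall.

I call maze.sense on dir: west, and see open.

Using stack.push on x: west, and get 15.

Then maze.move on dir: west, giving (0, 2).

Next I call maze.sense on dir: south, → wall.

Next I call maze.sense on dir: west, and observe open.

Next I call stack.push on x: west, — result: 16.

I use maze.move on dir: west, giving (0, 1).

I use maze.sense on dir: south, and get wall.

Invoking maze.sense on dir: west, and see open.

I call stack.push on x: west, giving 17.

Now I run maze.move on dir: west, and observe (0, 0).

I try maze.sense on dir: south, which returns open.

I use stack.push on x: south, and observe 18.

I invoke maze.move on dir: south, which returns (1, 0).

I run maze.sense on dir: south, and get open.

Invoking stack.push on x: south, — result: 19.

I call maze.move on dir: south, and see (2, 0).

Invoking maze.sense on dir: south, — result: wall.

I invoke maze.sense on dir: east, giving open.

I invoke stack.push on x: east, yielding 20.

I run maze.move on dir: east, and see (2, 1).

I try maze.sense on dir: south, — result: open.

Now I run stack.push on x: south, — result: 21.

I run maze.move on dir: south, and observe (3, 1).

I run maze.sense on dir: south, : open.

I run stack.push on x: south, and observe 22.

I use maze.move on dir: south, yielding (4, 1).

Now I run maze.sense on dir: south, which returns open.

Using stack.push on x: south, and observe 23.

Invoking maze.move on dir: south, → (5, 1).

Next I call maze.sense on dir: south, → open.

Calling stack.push on x: south, and get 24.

Using maze.move on dir: south, which returns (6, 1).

I call maze.sense on dir: west, and observe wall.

I use maze.sense on dir: east, → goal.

I invoke maze.move on dir: east, which returns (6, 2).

Answer: (6, 2)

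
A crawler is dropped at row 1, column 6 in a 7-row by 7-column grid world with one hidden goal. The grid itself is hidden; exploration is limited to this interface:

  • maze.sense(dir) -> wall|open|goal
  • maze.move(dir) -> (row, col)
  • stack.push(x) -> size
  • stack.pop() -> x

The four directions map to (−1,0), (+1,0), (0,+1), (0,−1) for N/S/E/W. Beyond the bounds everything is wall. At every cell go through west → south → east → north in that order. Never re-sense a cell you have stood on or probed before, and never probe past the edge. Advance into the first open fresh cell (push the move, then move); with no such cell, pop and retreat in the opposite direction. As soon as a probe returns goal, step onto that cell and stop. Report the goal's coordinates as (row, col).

Then maze.sense with dir→west, and see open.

Calling stack.push with x→west, giving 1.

Now I run maze.move with dir→west, and get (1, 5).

Then maze.sense with dir→west, yielding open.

Then stack.push with x→west, and observe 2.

Using maze.move with dir→west, : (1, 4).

I invoke maze.sense with dir→west, and get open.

I run stack.push with x→west, and get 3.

I try maze.move with dir→west, → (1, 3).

I invoke maze.sense with dir→west, and see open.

I call stack.push with x→west, and see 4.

Using maze.move with dir→west, giving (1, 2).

I try maze.sense with dir→west, giving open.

I run stack.push with x→west, and see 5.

I call maze.move with dir→west, and see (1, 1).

Then maze.sense with dir→west, : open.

Invoking stack.push with x→west, which returns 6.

I run maze.move with dir→west, and get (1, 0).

I run maze.sense with dir→south, yielding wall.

I call maze.sense with dir→north, and observe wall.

Invoking stack.pop, which returns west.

Next I call maze.move with dir→east, — result: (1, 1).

Calling maze.sense with dir→south, giving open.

Calling stack.push with x→south, : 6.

Now I run maze.move with dir→south, → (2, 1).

I invoke maze.sense with dir→south, and see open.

I call stack.push with x→south, yielding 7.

I use maze.move with dir→south, yielding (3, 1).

Now I run maze.sense with dir→west, — result: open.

Now I run stack.push with x→west, — result: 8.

I use maze.move with dir→west, : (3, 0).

Next I call maze.sense with dir→south, and get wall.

I use stack.pop(), — result: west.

Calling maze.move with dir→east, → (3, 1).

Calling maze.sense with dir→south, and observe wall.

I call maze.sense with dir→east, and see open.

Then stack.push with x→east, and see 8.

Next I call maze.move with dir→east, : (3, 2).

Using maze.sense with dir→south, which returns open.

Then stack.push with x→south, — result: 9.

Then maze.move with dir→south, which returns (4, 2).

Using maze.sense with dir→south, which returns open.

Now I run stack.push with x→south, and observe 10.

Now I run maze.move with dir→south, yielding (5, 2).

I run maze.sense with dir→west, which returns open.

Then stack.push with x→west, and get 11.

Then maze.move with dir→west, : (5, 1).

Then maze.sense with dir→west, and get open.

Invoking stack.push with x→west, giving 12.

Using maze.move with dir→west, → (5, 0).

Next I call maze.sense with dir→south, and get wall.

Then stack.pop, → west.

Using maze.move with dir→east, giving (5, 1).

Now I run maze.sense with dir→south, which returns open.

I run stack.push with x→south, giving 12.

I call maze.move with dir→south, and observe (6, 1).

Next I call maze.sense with dir→east, : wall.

Now I run stack.pop(), and see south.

I try maze.move with dir→north, yielding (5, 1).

Calling stack.pop, and get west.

I call maze.move with dir→east, — result: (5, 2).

Invoking maze.sense with dir→east, — result: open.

I try stack.push with x→east, → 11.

I run maze.move with dir→east, — result: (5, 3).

Then maze.sense with dir→south, giving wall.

I invoke maze.sense with dir→east, and observe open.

I use stack.push with x→east, → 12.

I try maze.move with dir→east, and get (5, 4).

Now I run maze.sense with dir→south, — result: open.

Using stack.push with x→south, which returns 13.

I call maze.move with dir→south, and get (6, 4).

I invoke maze.sense with dir→east, → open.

Using stack.push with x→east, : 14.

Invoking maze.move with dir→east, → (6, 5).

I invoke maze.sense with dir→east, → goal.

I run maze.move with dir→east, and get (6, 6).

Answer: (6, 6)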